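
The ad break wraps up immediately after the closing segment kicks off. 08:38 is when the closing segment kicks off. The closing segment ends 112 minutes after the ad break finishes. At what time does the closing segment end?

The ad break ends at 08:38.
The closing segment ends at 08:38 + 112 min = 10:30.

10:30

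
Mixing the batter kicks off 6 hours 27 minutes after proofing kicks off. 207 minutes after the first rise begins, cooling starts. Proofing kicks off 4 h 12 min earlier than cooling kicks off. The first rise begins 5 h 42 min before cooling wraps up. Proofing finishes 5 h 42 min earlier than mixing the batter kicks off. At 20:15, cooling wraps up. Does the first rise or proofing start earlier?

The first rise starts at 20:15 − 342 min = 14:33.
Cooling starts at 14:33 + 207 min = 18:00.
Proofing starts at 18:00 − 252 min = 13:48.
The first rise starts at 14:33 and proofing starts at 13:48, so proofing is first.

proofing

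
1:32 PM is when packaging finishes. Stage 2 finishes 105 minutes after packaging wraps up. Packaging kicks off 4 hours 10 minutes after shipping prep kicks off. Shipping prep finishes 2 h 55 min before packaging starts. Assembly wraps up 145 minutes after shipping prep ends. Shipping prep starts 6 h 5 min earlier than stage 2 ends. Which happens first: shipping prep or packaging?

shipping prep

Stage 2 ends at 1:32 PM + 105 min = 3:17 PM.
Shipping prep starts at 3:17 PM − 365 min = 9:12 AM.
Packaging starts at 9:12 AM + 250 min = 1:22 PM.
Shipping prep starts at 9:12 AM and packaging starts at 1:22 PM, so shipping prep is first.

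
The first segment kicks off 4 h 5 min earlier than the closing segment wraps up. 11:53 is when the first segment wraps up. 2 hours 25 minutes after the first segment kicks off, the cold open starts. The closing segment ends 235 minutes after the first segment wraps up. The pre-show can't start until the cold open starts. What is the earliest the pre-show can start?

The closing segment ends at 11:53 + 235 min = 15:48.
The first segment starts at 15:48 − 245 min = 11:43.
The cold open starts at 11:43 + 145 min = 14:08.
The pre-show is bounded by the cold open, so the earliest it can start is 14:08.

14:08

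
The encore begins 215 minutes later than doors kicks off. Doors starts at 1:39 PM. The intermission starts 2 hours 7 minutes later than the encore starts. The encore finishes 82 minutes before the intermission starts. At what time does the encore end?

5:59 PM

The encore starts at 1:39 PM + 215 min = 5:14 PM.
The intermission starts at 5:14 PM + 127 min = 7:21 PM.
The encore ends at 7:21 PM − 82 min = 5:59 PM.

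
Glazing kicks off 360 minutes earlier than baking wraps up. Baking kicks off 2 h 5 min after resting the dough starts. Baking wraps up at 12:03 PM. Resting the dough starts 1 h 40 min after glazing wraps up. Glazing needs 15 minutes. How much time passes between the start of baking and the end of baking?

Glazing starts at 12:03 PM − 360 min = 6:03 AM.
Glazing ends at 6:03 AM + 15 min = 6:18 AM.
Resting the dough starts at 6:18 AM + 100 min = 7:58 AM.
Baking starts at 7:58 AM + 125 min = 10:03 AM.
From 10:03 AM to 12:03 PM is 120 minutes.

120 minutes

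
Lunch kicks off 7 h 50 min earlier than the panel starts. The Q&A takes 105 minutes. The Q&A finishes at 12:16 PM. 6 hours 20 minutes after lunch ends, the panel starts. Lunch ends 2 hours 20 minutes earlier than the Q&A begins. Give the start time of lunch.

6:41 AM

The Q&A starts at 12:16 PM − 105 min = 10:31 AM.
Lunch ends at 10:31 AM − 140 min = 8:11 AM.
The panel starts at 8:11 AM + 380 min = 2:31 PM.
Lunch starts at 2:31 PM − 470 min = 6:41 AM.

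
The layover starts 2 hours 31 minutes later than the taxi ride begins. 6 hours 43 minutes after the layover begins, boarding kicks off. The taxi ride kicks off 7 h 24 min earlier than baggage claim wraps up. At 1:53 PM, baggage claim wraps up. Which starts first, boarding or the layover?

The taxi ride starts at 1:53 PM − 444 min = 6:29 AM.
The layover starts at 6:29 AM + 151 min = 9:00 AM.
Boarding starts at 9:00 AM + 403 min = 3:43 PM.
Boarding starts at 3:43 PM and the layover starts at 9:00 AM, so the layover is first.

the layover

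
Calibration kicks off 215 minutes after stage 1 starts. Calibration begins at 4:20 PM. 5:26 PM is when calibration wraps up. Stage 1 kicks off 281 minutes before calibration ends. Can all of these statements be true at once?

Stage 1 starts at 5:26 PM − 281 min = 12:45 PM.
Calibration starts at 12:45 PM + 215 min = 4:20 PM.
That matches the stated 4:20 PM, so the schedule is consistent.

Yes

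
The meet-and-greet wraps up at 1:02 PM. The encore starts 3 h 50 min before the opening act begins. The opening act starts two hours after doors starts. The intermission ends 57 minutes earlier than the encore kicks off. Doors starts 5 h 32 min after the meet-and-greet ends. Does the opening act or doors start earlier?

doors

Doors starts at 1:02 PM + 332 min = 6:34 PM.
The opening act starts at 6:34 PM + 120 min = 8:34 PM.
The opening act starts at 8:34 PM and doors starts at 6:34 PM, so doors is first.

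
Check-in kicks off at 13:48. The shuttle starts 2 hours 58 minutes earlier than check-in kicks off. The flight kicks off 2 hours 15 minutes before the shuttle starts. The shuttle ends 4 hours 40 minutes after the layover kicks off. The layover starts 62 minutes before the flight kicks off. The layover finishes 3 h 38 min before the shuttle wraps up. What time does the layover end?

08:35

The shuttle starts at 13:48 − 178 min = 10:50.
The flight starts at 10:50 − 135 min = 08:35.
The layover starts at 08:35 − 62 min = 07:33.
The shuttle ends at 07:33 + 280 min = 12:13.
The layover ends at 12:13 − 218 min = 08:35.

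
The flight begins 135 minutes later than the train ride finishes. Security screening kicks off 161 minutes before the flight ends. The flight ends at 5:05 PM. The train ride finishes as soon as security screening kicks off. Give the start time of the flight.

4:39 PM

Security screening starts at 5:05 PM − 161 min = 2:24 PM.
So the train ride ends at 2:24 PM.
The flight starts at 2:24 PM + 135 min = 4:39 PM.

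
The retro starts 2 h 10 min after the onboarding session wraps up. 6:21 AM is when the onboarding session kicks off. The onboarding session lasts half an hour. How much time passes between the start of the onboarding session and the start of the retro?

2 hours 40 minutes

The onboarding session ends at 6:21 AM + 30 min = 6:51 AM.
The retro starts at 6:51 AM + 130 min = 9:01 AM.
From 6:21 AM to 9:01 AM is 2 hours 40 minutes.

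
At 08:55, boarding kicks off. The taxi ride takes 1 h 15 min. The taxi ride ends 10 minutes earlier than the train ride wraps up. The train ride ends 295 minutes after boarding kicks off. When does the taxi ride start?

12:25

The train ride ends at 08:55 + 295 min = 13:50.
The taxi ride ends at 13:50 − 10 min = 13:40.
The taxi ride starts at 13:40 − 75 min = 12:25.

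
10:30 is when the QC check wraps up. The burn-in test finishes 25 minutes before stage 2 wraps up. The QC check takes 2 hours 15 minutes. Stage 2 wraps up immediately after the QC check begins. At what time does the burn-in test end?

The QC check starts at 10:30 − 135 min = 08:15.
So stage 2 ends at 08:15.
The burn-in test ends at 08:15 − 25 min = 07:50.

07:50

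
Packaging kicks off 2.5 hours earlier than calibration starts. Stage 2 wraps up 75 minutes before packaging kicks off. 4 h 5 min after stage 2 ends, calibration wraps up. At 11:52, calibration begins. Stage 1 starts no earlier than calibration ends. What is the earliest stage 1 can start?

12:12

Packaging starts at 11:52 − 150 min = 09:22.
Stage 2 ends at 09:22 − 75 min = 08:07.
Calibration ends at 08:07 + 245 min = 12:12.
Stage 1 is bounded by calibration, so the earliest it can start is 12:12.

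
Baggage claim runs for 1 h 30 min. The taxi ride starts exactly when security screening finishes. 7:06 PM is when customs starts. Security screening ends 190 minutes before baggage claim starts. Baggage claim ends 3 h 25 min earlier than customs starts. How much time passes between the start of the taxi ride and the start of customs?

Baggage claim ends at 7:06 PM − 205 min = 3:41 PM.
Baggage claim starts at 3:41 PM − 90 min = 2:11 PM.
Security screening ends at 2:11 PM − 190 min = 11:01 AM.
So the taxi ride starts at 11:01 AM.
From 11:01 AM to 7:06 PM is 8 h 5 min.

8 h 5 min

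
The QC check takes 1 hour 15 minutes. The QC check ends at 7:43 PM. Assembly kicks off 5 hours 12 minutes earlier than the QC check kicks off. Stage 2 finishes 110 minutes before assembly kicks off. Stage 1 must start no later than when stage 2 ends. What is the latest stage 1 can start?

11:26 AM

The QC check starts at 7:43 PM − 75 min = 6:28 PM.
Assembly starts at 6:28 PM − 312 min = 1:16 PM.
Stage 2 ends at 1:16 PM − 110 min = 11:26 AM.
Stage 1 is bounded by stage 2, so the latest it can start is 11:26 AM.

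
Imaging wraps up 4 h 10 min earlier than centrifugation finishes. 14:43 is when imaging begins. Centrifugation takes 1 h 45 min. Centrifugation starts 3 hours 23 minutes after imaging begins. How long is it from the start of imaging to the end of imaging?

58 minutes

Centrifugation starts at 14:43 + 203 min = 18:06.
Centrifugation ends at 18:06 + 105 min = 19:51.
Imaging ends at 19:51 − 250 min = 15:41.
From 14:43 to 15:41 is 58 minutes.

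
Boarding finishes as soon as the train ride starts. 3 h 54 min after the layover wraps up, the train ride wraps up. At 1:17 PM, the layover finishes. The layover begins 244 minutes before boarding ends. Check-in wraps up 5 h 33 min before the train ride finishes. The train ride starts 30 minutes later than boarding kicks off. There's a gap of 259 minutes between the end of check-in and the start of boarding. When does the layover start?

The train ride ends at 1:17 PM + 234 min = 5:11 PM.
Check-in ends at 5:11 PM − 333 min = 11:38 AM.
Boarding starts at 11:38 AM + 259 min = 3:57 PM.
The train ride starts at 3:57 PM + 30 min = 4:27 PM.
So boarding ends at 4:27 PM.
The layover starts at 4:27 PM − 244 min = 12:23 PM.

12:23 PM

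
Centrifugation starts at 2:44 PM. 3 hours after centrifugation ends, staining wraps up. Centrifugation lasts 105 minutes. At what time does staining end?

Centrifugation ends at 2:44 PM + 105 min = 4:29 PM.
Staining ends at 4:29 PM + 180 min = 7:29 PM.

7:29 PM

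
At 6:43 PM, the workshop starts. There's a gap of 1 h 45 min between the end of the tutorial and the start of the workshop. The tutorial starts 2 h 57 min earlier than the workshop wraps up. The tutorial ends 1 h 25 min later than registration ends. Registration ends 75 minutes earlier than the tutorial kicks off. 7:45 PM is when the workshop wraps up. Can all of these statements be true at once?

Yes

The tutorial starts at 7:45 PM − 177 min = 4:48 PM.
Registration ends at 4:48 PM − 75 min = 3:33 PM.
The tutorial ends at 3:33 PM + 85 min = 4:58 PM.
The workshop starts at 4:58 PM + 105 min = 6:43 PM.
That matches the stated 6:43 PM, so the schedule is consistent.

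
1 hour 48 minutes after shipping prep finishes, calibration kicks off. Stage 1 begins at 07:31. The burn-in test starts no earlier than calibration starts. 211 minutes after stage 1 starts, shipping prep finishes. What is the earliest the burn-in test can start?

Shipping prep ends at 07:31 + 211 min = 11:02.
Calibration starts at 11:02 + 108 min = 12:50.
The burn-in test is bounded by calibration, so the earliest it can start is 12:50.

12:50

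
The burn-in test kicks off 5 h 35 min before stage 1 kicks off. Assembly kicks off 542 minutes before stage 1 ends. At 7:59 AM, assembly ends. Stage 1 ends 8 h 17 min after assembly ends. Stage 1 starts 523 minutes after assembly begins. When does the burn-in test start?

Stage 1 ends at 7:59 AM + 497 min = 4:16 PM.
Assembly starts at 4:16 PM − 542 min = 7:14 AM.
Stage 1 starts at 7:14 AM + 523 min = 3:57 PM.
The burn-in test starts at 3:57 PM − 335 min = 10:22 AM.

10:22 AM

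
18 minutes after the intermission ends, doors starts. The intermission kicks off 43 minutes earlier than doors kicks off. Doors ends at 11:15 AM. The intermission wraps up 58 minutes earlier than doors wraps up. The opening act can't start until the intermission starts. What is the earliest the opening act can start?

9:52 AM

The intermission ends at 11:15 AM − 58 min = 10:17 AM.
Doors starts at 10:17 AM + 18 min = 10:35 AM.
The intermission starts at 10:35 AM − 43 min = 9:52 AM.
The opening act is bounded by the intermission, so the earliest it can start is 9:52 AM.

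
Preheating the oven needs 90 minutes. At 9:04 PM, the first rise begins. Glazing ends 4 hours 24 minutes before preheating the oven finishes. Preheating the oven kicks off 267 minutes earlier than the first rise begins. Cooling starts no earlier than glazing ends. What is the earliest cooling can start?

Preheating the oven starts at 9:04 PM − 267 min = 4:37 PM.
Preheating the oven ends at 4:37 PM + 90 min = 6:07 PM.
Glazing ends at 6:07 PM − 264 min = 1:43 PM.
Cooling is bounded by glazing, so the earliest it can start is 1:43 PM.

1:43 PM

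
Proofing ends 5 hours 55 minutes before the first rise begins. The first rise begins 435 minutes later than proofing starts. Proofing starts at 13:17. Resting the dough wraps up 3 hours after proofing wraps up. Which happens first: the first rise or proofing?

The first rise starts at 13:17 + 435 min = 20:32.
The first rise starts at 20:32 and proofing starts at 13:17, so proofing is first.

proofing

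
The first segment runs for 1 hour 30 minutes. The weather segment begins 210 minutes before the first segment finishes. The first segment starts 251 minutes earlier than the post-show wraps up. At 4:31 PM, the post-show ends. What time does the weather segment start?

10:20 AM

The first segment starts at 4:31 PM − 251 min = 12:20 PM.
The first segment ends at 12:20 PM + 90 min = 1:50 PM.
The weather segment starts at 1:50 PM − 210 min = 10:20 AM.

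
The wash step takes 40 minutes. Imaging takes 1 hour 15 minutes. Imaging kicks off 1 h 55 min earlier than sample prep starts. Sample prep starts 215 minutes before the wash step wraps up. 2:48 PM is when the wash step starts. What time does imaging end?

The wash step ends at 2:48 PM + 40 min = 3:28 PM.
Sample prep starts at 3:28 PM − 215 min = 11:53 AM.
Imaging starts at 11:53 AM − 115 min = 9:58 AM.
Imaging ends at 9:58 AM + 75 min = 11:13 AM.

11:13 AM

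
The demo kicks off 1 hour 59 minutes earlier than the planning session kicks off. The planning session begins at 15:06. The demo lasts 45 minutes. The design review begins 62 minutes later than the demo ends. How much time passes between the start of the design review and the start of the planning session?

12 minutes

The demo starts at 15:06 − 119 min = 13:07.
The demo ends at 13:07 + 45 min = 13:52.
The design review starts at 13:52 + 62 min = 14:54.
From 14:54 to 15:06 is 12 minutes.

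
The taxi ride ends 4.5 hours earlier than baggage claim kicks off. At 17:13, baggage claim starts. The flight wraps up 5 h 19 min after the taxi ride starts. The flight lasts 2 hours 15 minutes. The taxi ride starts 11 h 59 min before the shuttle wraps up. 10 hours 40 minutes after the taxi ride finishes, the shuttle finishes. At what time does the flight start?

The taxi ride ends at 17:13 − 270 min = 12:43.
The shuttle ends at 12:43 + 640 min = 23:23.
The taxi ride starts at 23:23 − 719 min = 11:24.
The flight ends at 11:24 + 319 min = 16:43.
The flight starts at 16:43 − 135 min = 14:28.

14:28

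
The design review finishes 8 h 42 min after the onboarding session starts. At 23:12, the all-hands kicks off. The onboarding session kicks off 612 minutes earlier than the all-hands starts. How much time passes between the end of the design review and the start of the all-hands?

1 h 30 min

The onboarding session starts at 23:12 − 612 min = 13:00.
The design review ends at 13:00 + 522 min = 21:42.
From 21:42 to 23:12 is 1 h 30 min.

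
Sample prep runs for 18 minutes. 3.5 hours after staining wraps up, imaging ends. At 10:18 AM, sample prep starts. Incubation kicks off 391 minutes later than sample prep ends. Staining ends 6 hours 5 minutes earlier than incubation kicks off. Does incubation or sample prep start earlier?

Sample prep ends at 10:18 AM + 18 min = 10:36 AM.
Incubation starts at 10:36 AM + 391 min = 5:07 PM.
Incubation starts at 5:07 PM and sample prep starts at 10:18 AM, so sample prep is first.

sample prep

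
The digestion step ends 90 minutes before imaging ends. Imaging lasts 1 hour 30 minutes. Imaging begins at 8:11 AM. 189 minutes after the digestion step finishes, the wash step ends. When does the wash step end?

Imaging ends at 8:11 AM + 90 min = 9:41 AM.
The digestion step ends at 9:41 AM − 90 min = 8:11 AM.
The wash step ends at 8:11 AM + 189 min = 11:20 AM.

11:20 AM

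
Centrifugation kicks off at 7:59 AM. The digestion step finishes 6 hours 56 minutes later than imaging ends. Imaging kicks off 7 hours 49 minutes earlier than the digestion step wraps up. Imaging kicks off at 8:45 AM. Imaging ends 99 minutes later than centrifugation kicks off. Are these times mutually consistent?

Imaging ends at 7:59 AM + 99 min = 9:38 AM.
The digestion step ends at 9:38 AM + 416 min = 4:34 PM.
Imaging starts at 4:34 PM − 469 min = 8:45 AM.
That matches the stated 8:45 AM, so the schedule is consistent.

Yes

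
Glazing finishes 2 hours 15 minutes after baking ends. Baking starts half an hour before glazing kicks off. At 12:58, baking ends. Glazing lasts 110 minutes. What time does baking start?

Glazing ends at 12:58 + 135 min = 15:13.
Glazing starts at 15:13 − 110 min = 13:23.
Baking starts at 13:23 − 30 min = 12:53.

12:53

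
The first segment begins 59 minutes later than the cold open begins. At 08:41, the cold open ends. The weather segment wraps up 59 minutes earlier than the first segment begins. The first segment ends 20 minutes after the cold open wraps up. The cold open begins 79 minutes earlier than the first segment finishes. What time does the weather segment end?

07:42

The first segment ends at 08:41 + 20 min = 09:01.
The cold open starts at 09:01 − 79 min = 07:42.
The first segment starts at 07:42 + 59 min = 08:41.
The weather segment ends at 08:41 − 59 min = 07:42.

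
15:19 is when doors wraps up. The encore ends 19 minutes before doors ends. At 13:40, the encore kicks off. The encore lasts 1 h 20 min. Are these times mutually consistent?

Yes

The encore ends at 15:19 − 19 min = 15:00.
The encore starts at 15:00 − 80 min = 13:40.
That matches the stated 13:40, so the schedule is consistent.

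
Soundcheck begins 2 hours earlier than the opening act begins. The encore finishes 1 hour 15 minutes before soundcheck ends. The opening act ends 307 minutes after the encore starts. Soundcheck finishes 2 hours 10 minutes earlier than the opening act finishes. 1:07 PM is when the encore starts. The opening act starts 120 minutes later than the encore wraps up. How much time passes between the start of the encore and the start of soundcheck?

The opening act ends at 1:07 PM + 307 min = 6:14 PM.
Soundcheck ends at 6:14 PM − 130 min = 4:04 PM.
The encore ends at 4:04 PM − 75 min = 2:49 PM.
The opening act starts at 2:49 PM + 120 min = 4:49 PM.
Soundcheck starts at 4:49 PM − 120 min = 2:49 PM.
From 1:07 PM to 2:49 PM is 1 h 42 min.

1 h 42 min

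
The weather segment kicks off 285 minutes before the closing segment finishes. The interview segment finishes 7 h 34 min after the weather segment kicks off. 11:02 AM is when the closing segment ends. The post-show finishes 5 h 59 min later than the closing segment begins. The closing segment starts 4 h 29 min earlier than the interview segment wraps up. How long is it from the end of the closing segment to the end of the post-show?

The weather segment starts at 11:02 AM − 285 min = 6:17 AM.
The interview segment ends at 6:17 AM + 454 min = 1:51 PM.
The closing segment starts at 1:51 PM − 269 min = 9:22 AM.
The post-show ends at 9:22 AM + 359 min = 3:21 PM.
From 11:02 AM to 3:21 PM is 259 minutes.

259 minutes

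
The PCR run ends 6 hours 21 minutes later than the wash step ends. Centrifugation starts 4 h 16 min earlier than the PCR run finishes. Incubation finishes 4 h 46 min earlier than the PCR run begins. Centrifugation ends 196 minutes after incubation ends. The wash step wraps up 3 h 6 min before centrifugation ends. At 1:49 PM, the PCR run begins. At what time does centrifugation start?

Incubation ends at 1:49 PM − 286 min = 9:03 AM.
Centrifugation ends at 9:03 AM + 196 min = 12:19 PM.
The wash step ends at 12:19 PM − 186 min = 9:13 AM.
The PCR run ends at 9:13 AM + 381 min = 3:34 PM.
Centrifugation starts at 3:34 PM − 256 min = 11:18 AM.

11:18 AM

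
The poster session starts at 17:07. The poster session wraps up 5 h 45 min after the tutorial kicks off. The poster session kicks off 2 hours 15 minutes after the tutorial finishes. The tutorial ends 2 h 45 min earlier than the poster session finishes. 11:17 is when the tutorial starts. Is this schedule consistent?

The poster session ends at 11:17 + 345 min = 17:02.
The tutorial ends at 17:02 − 165 min = 14:17.
The poster session starts at 14:17 + 135 min = 16:32.
But the poster session is also said to start at 17:07 — a 35-minute conflict.

No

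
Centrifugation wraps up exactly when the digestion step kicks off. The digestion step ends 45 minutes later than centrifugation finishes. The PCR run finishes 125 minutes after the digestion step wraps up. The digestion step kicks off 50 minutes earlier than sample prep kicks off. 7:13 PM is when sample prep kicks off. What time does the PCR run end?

9:13 PM

The digestion step starts at 7:13 PM − 50 min = 6:23 PM.
So centrifugation ends at 6:23 PM.
The digestion step ends at 6:23 PM + 45 min = 7:08 PM.
The PCR run ends at 7:08 PM + 125 min = 9:13 PM.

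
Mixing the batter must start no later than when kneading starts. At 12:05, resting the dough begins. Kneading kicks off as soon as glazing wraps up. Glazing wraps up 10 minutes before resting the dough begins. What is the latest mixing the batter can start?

11:55

Glazing ends at 12:05 − 10 min = 11:55.
So kneading starts at 11:55.
Mixing the batter is bounded by kneading, so the latest it can start is 11:55.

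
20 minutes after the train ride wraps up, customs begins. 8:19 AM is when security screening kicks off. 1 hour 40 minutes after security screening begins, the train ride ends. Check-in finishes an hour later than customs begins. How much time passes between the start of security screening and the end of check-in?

3 hours

The train ride ends at 8:19 AM + 100 min = 9:59 AM.
Customs starts at 9:59 AM + 20 min = 10:19 AM.
Check-in ends at 10:19 AM + 60 min = 11:19 AM.
From 8:19 AM to 11:19 AM is 3 hours.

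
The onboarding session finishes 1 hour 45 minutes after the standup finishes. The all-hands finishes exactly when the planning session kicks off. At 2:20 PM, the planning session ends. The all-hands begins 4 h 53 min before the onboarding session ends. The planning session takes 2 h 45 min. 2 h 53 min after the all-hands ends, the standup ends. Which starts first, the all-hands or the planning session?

the all-hands

The planning session starts at 2:20 PM − 165 min = 11:35 AM.
So the all-hands ends at 11:35 AM.
The standup ends at 11:35 AM + 173 min = 2:28 PM.
The onboarding session ends at 2:28 PM + 105 min = 4:13 PM.
The all-hands starts at 4:13 PM − 293 min = 11:20 AM.
The all-hands starts at 11:20 AM and the planning session starts at 11:35 AM, so the all-hands is first.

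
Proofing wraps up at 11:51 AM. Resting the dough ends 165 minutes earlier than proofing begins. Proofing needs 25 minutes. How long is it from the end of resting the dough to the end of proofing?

Proofing starts at 11:51 AM − 25 min = 11:26 AM.
Resting the dough ends at 11:26 AM − 165 min = 8:41 AM.
From 8:41 AM to 11:51 AM is 190 minutes.

190 minutes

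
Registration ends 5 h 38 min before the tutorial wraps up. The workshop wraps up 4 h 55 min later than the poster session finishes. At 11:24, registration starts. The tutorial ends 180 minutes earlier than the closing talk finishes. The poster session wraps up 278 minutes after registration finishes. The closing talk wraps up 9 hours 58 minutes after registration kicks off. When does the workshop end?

22:17

The closing talk ends at 11:24 + 598 min = 21:22.
The tutorial ends at 21:22 − 180 min = 18:22.
Registration ends at 18:22 − 338 min = 12:44.
The poster session ends at 12:44 + 278 min = 17:22.
The workshop ends at 17:22 + 295 min = 22:17.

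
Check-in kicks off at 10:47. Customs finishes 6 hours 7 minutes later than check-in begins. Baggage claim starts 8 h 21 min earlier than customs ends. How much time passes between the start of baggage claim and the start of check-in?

2 hours 14 minutes

Customs ends at 10:47 + 367 min = 16:54.
Baggage claim starts at 16:54 − 501 min = 08:33.
From 08:33 to 10:47 is 2 hours 14 minutes.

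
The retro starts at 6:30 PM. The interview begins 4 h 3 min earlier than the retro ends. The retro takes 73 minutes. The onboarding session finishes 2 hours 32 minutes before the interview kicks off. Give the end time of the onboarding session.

1:08 PM

The retro ends at 6:30 PM + 73 min = 7:43 PM.
The interview starts at 7:43 PM − 243 min = 3:40 PM.
The onboarding session ends at 3:40 PM − 152 min = 1:08 PM.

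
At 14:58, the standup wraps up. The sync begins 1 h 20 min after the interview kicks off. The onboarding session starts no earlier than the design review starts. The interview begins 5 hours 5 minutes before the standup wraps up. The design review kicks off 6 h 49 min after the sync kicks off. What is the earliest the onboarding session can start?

18:02

The interview starts at 14:58 − 305 min = 09:53.
The sync starts at 09:53 + 80 min = 11:13.
The design review starts at 11:13 + 409 min = 18:02.
The onboarding session is bounded by the design review, so the earliest it can start is 18:02.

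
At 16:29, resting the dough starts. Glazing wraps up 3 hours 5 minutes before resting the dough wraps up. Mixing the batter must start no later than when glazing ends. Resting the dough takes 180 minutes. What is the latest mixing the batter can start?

16:24

Resting the dough ends at 16:29 + 180 min = 19:29.
Glazing ends at 19:29 − 185 min = 16:24.
Mixing the batter is bounded by glazing, so the latest it can start is 16:24.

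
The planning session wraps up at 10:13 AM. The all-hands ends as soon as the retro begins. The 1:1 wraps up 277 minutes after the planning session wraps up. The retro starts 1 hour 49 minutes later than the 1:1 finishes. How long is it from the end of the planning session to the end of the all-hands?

386 minutes

The 1:1 ends at 10:13 AM + 277 min = 2:50 PM.
The retro starts at 2:50 PM + 109 min = 4:39 PM.
So the all-hands ends at 4:39 PM.
From 10:13 AM to 4:39 PM is 386 minutes.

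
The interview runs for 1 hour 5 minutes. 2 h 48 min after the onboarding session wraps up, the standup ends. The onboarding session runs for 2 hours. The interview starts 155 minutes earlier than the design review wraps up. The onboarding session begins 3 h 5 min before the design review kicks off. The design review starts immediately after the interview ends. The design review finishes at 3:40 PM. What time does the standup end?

3:53 PM

The interview starts at 3:40 PM − 155 min = 1:05 PM.
The interview ends at 1:05 PM + 65 min = 2:10 PM.
So the design review starts at 2:10 PM.
The onboarding session starts at 2:10 PM − 185 min = 11:05 AM.
The onboarding session ends at 11:05 AM + 120 min = 1:05 PM.
The standup ends at 1:05 PM + 168 min = 3:53 PM.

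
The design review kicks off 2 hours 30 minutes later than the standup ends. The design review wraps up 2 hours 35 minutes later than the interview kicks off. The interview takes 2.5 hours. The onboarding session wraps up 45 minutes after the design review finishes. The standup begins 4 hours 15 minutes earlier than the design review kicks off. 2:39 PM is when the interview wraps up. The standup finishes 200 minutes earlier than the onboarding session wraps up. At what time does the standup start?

The interview starts at 2:39 PM − 150 min = 12:09 PM.
The design review ends at 12:09 PM + 155 min = 2:44 PM.
The onboarding session ends at 2:44 PM + 45 min = 3:29 PM.
The standup ends at 3:29 PM − 200 min = 12:09 PM.
The design review starts at 12:09 PM + 150 min = 2:39 PM.
The standup starts at 2:39 PM − 255 min = 10:24 AM.

10:24 AM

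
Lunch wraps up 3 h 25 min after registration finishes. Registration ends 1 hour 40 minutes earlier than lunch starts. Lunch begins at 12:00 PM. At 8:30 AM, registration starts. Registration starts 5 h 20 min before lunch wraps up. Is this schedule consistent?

No

Registration ends at 12:00 PM − 100 min = 10:20 AM.
Lunch ends at 10:20 AM + 205 min = 1:45 PM.
Registration starts at 1:45 PM − 320 min = 8:25 AM.
But registration is also said to start at 8:30 AM — a 5-minute conflict.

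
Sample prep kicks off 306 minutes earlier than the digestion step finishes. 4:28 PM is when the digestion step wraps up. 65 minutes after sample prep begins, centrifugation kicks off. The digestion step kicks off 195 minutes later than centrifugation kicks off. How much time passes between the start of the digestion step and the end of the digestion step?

46 minutes

Sample prep starts at 4:28 PM − 306 min = 11:22 AM.
Centrifugation starts at 11:22 AM + 65 min = 12:27 PM.
The digestion step starts at 12:27 PM + 195 min = 3:42 PM.
From 3:42 PM to 4:28 PM is 46 minutes.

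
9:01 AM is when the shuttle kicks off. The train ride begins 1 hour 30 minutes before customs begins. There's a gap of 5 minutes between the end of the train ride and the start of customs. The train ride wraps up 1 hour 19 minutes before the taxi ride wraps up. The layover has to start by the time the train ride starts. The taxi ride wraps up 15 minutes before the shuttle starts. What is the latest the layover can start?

The taxi ride ends at 9:01 AM − 15 min = 8:46 AM.
The train ride ends at 8:46 AM − 79 min = 7:27 AM.
Customs starts at 7:27 AM + 5 min = 7:32 AM.
The train ride starts at 7:32 AM − 90 min = 6:02 AM.
The layover is bounded by the train ride, so the latest it can start is 6:02 AM.

6:02 AM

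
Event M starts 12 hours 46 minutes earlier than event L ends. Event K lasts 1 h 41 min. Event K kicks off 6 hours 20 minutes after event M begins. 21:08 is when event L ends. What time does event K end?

16:23

Event M starts at 21:08 − 766 min = 08:22.
Event K starts at 08:22 + 380 min = 14:42.
Event K ends at 14:42 + 101 min = 16:23.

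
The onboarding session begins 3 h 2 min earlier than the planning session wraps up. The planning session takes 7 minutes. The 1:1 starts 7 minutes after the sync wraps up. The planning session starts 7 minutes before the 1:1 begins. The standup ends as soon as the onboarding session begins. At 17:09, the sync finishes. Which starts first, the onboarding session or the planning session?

the onboarding session

The 1:1 starts at 17:09 + 7 min = 17:16.
The planning session starts at 17:16 − 7 min = 17:09.
The planning session ends at 17:09 + 7 min = 17:16.
The onboarding session starts at 17:16 − 182 min = 14:14.
The onboarding session starts at 14:14 and the planning session starts at 17:09, so the onboarding session is first.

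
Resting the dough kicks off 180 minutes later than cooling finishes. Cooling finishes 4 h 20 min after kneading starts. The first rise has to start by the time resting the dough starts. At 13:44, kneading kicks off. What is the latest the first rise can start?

21:04

Cooling ends at 13:44 + 260 min = 18:04.
Resting the dough starts at 18:04 + 180 min = 21:04.
The first rise is bounded by resting the dough, so the latest it can start is 21:04.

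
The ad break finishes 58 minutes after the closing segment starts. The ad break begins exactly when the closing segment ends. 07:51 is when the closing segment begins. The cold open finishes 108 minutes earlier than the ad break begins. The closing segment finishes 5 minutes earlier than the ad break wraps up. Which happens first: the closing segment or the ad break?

the closing segment

The ad break ends at 07:51 + 58 min = 08:49.
The closing segment ends at 08:49 − 5 min = 08:44.
So the ad break starts at 08:44.
The closing segment starts at 07:51 and the ad break starts at 08:44, so the closing segment is first.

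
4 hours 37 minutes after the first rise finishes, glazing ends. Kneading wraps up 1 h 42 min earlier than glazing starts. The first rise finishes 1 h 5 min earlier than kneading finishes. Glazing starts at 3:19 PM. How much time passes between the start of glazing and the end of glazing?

1 hour 50 minutes

Kneading ends at 3:19 PM − 102 min = 1:37 PM.
The first rise ends at 1:37 PM − 65 min = 12:32 PM.
Glazing ends at 12:32 PM + 277 min = 5:09 PM.
From 3:19 PM to 5:09 PM is 1 hour 50 minutes.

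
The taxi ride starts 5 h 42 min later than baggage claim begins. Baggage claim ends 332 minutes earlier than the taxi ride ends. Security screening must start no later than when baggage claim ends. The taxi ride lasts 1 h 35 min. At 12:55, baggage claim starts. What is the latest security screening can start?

14:40

The taxi ride starts at 12:55 + 342 min = 18:37.
The taxi ride ends at 18:37 + 95 min = 20:12.
Baggage claim ends at 20:12 − 332 min = 14:40.
Security screening is bounded by baggage claim, so the latest it can start is 14:40.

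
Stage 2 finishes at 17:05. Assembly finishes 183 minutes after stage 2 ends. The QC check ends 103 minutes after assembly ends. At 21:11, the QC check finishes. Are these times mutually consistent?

Assembly ends at 17:05 + 183 min = 20:08.
The QC check ends at 20:08 + 103 min = 21:51.
But the QC check is also said to end at 21:11 — a 40-minute conflict.

No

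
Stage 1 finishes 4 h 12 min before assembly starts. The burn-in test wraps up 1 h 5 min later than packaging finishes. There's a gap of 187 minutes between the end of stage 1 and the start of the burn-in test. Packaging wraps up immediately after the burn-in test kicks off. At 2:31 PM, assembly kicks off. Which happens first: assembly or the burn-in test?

the burn-in test

Stage 1 ends at 2:31 PM − 252 min = 10:19 AM.
The burn-in test starts at 10:19 AM + 187 min = 1:26 PM.
Assembly starts at 2:31 PM and the burn-in test starts at 1:26 PM, so the burn-in test is first.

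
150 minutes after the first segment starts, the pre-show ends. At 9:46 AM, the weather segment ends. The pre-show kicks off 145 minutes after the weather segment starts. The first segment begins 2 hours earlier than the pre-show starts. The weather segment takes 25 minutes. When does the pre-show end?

The weather segment starts at 9:46 AM − 25 min = 9:21 AM.
The pre-show starts at 9:21 AM + 145 min = 11:46 AM.
The first segment starts at 11:46 AM − 120 min = 9:46 AM.
The pre-show ends at 9:46 AM + 150 min = 12:16 PM.

12:16 PM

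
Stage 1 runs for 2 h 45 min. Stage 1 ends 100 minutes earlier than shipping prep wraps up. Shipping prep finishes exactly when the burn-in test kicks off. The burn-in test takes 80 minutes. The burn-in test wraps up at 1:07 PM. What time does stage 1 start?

The burn-in test starts at 1:07 PM − 80 min = 11:47 AM.
So shipping prep ends at 11:47 AM.
Stage 1 ends at 11:47 AM − 100 min = 10:07 AM.
Stage 1 starts at 10:07 AM − 165 min = 7:22 AM.

7:22 AM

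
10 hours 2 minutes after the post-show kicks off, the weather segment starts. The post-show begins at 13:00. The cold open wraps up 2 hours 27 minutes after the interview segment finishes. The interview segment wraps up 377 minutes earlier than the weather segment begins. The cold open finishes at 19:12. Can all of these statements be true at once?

Yes

The weather segment starts at 13:00 + 602 min = 23:02.
The interview segment ends at 23:02 − 377 min = 16:45.
The cold open ends at 16:45 + 147 min = 19:12.
That matches the stated 19:12, so the schedule is consistent.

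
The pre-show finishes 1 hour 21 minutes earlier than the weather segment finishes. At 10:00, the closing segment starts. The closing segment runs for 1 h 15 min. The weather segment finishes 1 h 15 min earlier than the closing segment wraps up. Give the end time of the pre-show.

08:39

The closing segment ends at 10:00 + 75 min = 11:15.
The weather segment ends at 11:15 − 75 min = 10:00.
The pre-show ends at 10:00 − 81 min = 08:39.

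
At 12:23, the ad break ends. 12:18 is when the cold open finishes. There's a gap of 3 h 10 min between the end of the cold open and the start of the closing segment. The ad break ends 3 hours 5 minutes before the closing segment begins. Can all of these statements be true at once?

The closing segment starts at 12:18 + 190 min = 15:28.
The ad break ends at 15:28 − 185 min = 12:23.
That matches the stated 12:23, so the schedule is consistent.

Yes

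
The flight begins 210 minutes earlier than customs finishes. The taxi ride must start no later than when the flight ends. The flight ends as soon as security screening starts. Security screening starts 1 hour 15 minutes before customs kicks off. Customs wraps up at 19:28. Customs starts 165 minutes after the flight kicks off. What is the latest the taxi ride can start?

17:28

The flight starts at 19:28 − 210 min = 15:58.
Customs starts at 15:58 + 165 min = 18:43.
Security screening starts at 18:43 − 75 min = 17:28.
So the flight ends at 17:28.
The taxi ride is bounded by the flight, so the latest it can start is 17:28.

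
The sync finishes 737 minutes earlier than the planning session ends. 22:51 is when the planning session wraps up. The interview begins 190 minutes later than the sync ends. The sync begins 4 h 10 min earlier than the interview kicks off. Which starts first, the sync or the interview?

the sync

The sync ends at 22:51 − 737 min = 10:34.
The interview starts at 10:34 + 190 min = 13:44.
The sync starts at 13:44 − 250 min = 09:34.
The sync starts at 09:34 and the interview starts at 13:44, so the sync is first.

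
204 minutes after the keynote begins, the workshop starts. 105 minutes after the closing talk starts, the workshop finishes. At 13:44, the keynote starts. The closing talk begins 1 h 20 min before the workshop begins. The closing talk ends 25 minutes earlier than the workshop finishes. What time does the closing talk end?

17:08

The workshop starts at 13:44 + 204 min = 17:08.
The closing talk starts at 17:08 − 80 min = 15:48.
The workshop ends at 15:48 + 105 min = 17:33.
The closing talk ends at 17:33 − 25 min = 17:08.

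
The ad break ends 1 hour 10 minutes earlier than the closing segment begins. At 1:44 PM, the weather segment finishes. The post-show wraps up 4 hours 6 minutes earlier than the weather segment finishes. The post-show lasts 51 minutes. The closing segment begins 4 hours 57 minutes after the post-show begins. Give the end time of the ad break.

The post-show ends at 1:44 PM − 246 min = 9:38 AM.
The post-show starts at 9:38 AM − 51 min = 8:47 AM.
The closing segment starts at 8:47 AM + 297 min = 1:44 PM.
The ad break ends at 1:44 PM − 70 min = 12:34 PM.

12:34 PM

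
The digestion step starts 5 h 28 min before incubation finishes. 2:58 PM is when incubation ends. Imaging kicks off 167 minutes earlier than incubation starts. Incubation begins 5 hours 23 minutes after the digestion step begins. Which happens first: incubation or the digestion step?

The digestion step starts at 2:58 PM − 328 min = 9:30 AM.
Incubation starts at 9:30 AM + 323 min = 2:53 PM.
Incubation starts at 2:53 PM and the digestion step starts at 9:30 AM, so the digestion step is first.

the digestion step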